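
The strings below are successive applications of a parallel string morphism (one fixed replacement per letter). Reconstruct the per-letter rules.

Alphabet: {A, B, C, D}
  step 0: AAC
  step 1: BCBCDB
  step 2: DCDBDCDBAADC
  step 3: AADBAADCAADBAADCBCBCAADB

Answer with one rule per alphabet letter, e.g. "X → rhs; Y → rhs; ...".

  step 2 ⇒ step 3: DCDBDCDBAADC ⇒ AA·DB·AA·DC·AA·DB·AA·DC·BC·BC·AA·DB
    A ↦ BC
    B ↦ DC
    C ↦ DB
    D ↦ AA

A->BC, B->DC, C->DB, D->AA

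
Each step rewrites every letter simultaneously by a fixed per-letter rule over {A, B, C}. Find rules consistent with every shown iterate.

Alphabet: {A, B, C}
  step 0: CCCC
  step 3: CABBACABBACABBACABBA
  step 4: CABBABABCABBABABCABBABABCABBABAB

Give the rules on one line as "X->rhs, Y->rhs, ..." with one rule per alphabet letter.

A->B, B->BA, C->CA

  step 3 ⇒ step 4: CABBACABBACABBACABBA ⇒ CA·B·BA·BA·B·CA·B·BA·BA·B·CA·B·BA·BA·B·CA·B·BA·BA·B
    A ↦ B
    B ↦ BA
    C ↦ CA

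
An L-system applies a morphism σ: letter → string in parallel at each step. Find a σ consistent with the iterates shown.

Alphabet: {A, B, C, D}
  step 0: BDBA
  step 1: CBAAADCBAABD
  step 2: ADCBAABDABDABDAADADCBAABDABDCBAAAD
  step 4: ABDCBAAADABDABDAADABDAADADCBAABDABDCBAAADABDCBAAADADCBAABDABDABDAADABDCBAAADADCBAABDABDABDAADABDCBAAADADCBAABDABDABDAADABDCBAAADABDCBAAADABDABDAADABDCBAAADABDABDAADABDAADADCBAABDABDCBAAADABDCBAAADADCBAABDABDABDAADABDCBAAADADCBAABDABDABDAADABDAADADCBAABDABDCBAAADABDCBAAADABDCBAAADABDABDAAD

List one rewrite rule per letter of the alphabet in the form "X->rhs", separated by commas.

  step 1 ⇒ step 2: CBAAADCBAABD ⇒ AD·CBA·ABD·ABD·ABD·AAD·AD·CBA·ABD·ABD·CBA·AAD
    A ↦ ABD
    B ↦ CBA
    C ↦ AD
    D ↦ AAD

A->ABD, B->CBA, C->AD, D->AAD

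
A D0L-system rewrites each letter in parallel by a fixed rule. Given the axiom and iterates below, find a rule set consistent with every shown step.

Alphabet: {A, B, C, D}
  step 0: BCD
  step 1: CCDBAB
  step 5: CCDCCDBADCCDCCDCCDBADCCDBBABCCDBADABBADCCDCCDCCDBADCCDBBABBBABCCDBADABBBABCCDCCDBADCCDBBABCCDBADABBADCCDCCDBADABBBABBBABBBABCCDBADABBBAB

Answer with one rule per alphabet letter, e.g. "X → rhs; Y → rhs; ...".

  step 0 ⇒ step 1: BCD ⇒ CCD·B·AB
    B ↦ CCD
    C ↦ B
    D ↦ AB
    A ↦ BAD  (constrained at step 1)

A->BAD, B->CCD, C->B, D->AB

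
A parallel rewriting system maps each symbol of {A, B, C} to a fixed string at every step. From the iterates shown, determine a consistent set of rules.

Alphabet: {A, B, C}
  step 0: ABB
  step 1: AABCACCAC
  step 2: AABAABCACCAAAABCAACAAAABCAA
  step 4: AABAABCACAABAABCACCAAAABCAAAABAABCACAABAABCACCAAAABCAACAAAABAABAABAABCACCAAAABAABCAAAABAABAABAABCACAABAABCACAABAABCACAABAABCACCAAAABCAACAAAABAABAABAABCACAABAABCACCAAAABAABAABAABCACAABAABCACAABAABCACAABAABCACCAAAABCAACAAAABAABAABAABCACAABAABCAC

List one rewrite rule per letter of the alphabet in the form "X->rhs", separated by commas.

A->AAB, B->CAC, C->CAA

  step 1 ⇒ step 2: AABCACCAC ⇒ AAB·AAB·CAC·CAA·AAB·CAA·CAA·AAB·CAA
    A ↦ AAB
    B ↦ CAC
    C ↦ CAA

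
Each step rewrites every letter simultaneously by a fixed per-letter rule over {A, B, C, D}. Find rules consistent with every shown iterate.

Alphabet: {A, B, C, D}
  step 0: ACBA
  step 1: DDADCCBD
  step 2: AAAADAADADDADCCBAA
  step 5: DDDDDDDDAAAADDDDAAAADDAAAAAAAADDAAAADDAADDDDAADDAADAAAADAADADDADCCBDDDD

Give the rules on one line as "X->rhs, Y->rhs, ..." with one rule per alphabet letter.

A->D, B->CCB, C->DAD, D->AA

  step 1 ⇒ step 2: DDADCCBD ⇒ AA·AA·D·AA·DAD·DAD·CCB·AA
    A ↦ D
    B ↦ CCB
    C ↦ DAD
    D ↦ AA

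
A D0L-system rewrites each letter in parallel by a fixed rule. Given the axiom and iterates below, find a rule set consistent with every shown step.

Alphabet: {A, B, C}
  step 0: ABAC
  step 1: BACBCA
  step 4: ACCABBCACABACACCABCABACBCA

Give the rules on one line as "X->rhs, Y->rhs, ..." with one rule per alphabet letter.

  step 0 ⇒ step 1: ABAC ⇒ B·AC·B·CA
    A ↦ B
    B ↦ AC
    C ↦ CA

A->B, B->AC, C->CA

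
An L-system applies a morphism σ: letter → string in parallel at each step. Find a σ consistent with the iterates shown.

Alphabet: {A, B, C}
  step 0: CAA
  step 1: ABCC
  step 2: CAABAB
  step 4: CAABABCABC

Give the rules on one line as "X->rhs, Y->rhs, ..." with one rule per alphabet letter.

A->C, B->A, C->AB

  step 1 ⇒ step 2: ABCC ⇒ C·A·AB·AB
    A ↦ C
    B ↦ A
    C ↦ AB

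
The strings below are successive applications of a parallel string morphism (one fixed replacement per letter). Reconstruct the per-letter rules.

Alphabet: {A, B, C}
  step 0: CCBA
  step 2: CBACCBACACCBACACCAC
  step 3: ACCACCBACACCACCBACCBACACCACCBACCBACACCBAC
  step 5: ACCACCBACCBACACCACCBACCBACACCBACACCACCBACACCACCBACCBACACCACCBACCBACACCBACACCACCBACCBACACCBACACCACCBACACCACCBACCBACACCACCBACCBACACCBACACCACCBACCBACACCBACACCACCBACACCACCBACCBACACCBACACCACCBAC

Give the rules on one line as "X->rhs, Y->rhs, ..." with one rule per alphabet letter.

A->CB, B->CAC, C->AC

  step 2 ⇒ step 3: CBACCBACACCBACACCAC ⇒ AC·CAC·CB·AC·AC·CAC·CB·AC·CB·AC·AC·CAC·CB·AC·CB·AC·AC·CB·AC
    A ↦ CB
    B ↦ CAC
    C ↦ AC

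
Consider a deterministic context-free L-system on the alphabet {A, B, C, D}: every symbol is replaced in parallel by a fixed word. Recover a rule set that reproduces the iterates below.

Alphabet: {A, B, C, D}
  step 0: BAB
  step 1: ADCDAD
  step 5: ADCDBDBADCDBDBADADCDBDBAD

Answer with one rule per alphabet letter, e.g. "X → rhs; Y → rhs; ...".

A->CD, B->AD, C->D, D->B

  step 0 ⇒ step 1: BAB ⇒ AD·CD·AD
    A ↦ CD
    B ↦ AD
    C ↦ D  (constrained at step 1)
    D ↦ B  (constrained at step 1)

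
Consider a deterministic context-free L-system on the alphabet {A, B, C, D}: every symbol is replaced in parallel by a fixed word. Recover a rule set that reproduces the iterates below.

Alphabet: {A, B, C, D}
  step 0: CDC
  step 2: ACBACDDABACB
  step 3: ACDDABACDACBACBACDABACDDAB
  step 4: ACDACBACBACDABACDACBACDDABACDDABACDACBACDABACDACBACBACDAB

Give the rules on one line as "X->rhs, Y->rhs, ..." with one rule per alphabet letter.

A->AC, B->DAB, C->D, D->ACB

  step 3 ⇒ step 4: ACDDABACDACBACBACDABACDDAB ⇒ AC·D·ACB·ACB·AC·DAB·AC·D·ACB·AC·D·DAB·AC·D·DAB·AC·D·ACB·AC·DAB·AC·D·ACB·ACB·AC·DAB
    A ↦ AC
    B ↦ DAB
    C ↦ D
    D ↦ ACB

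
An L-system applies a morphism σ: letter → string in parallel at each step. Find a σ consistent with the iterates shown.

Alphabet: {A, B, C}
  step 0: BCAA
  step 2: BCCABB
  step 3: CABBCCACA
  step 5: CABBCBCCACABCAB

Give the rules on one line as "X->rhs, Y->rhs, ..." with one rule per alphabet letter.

A->C, B->CA, C->B

  step 2 ⇒ step 3: BCCABB ⇒ CA·B·B·C·CA·CA
    A ↦ C
    B ↦ CA
    C ↦ B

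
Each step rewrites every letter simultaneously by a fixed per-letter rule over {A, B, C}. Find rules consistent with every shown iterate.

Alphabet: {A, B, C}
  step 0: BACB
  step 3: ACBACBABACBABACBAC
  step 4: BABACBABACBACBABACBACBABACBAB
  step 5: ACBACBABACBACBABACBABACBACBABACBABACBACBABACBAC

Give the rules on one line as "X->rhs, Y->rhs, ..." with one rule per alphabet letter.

A->B, B->AC, C->AB

  step 4 ⇒ step 5: BABACBABACBACBABACBACBABACBAB ⇒ AC·B·AC·B·AB·AC·B·AC·B·AB·AC·B·AB·AC·B·AC·B·AB·AC·B·AB·AC·B·AC·B·AB·AC·B·AC
    A ↦ B
    B ↦ AC
    C ↦ AB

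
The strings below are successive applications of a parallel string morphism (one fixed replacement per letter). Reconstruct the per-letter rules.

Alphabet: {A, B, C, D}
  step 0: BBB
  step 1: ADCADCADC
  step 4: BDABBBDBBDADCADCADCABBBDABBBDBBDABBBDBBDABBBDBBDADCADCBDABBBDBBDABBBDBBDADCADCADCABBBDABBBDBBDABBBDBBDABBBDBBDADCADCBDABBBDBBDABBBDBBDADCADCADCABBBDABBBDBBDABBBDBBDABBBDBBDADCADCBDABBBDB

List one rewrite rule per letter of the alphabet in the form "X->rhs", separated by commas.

A->BD, B->ADC, C->BDB, D->ABB

  step 0 ⇒ step 1: BBB ⇒ ADC·ADC·ADC
    B ↦ ADC
    A ↦ BD  (constrained at step 1)
    C ↦ BDB  (constrained at step 1)
    D ↦ ABB  (constrained at step 1)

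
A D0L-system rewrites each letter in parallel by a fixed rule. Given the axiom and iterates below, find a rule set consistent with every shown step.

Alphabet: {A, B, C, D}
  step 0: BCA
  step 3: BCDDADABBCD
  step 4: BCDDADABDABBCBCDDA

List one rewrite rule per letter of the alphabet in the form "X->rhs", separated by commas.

A->B, B->BC, C->D, D->DA

  step 3 ⇒ step 4: BCDDADABBCD ⇒ BC·D·DA·DA·B·DA·B·BC·BC·D·DA
    A ↦ B
    B ↦ BC
    C ↦ D
    D ↦ DA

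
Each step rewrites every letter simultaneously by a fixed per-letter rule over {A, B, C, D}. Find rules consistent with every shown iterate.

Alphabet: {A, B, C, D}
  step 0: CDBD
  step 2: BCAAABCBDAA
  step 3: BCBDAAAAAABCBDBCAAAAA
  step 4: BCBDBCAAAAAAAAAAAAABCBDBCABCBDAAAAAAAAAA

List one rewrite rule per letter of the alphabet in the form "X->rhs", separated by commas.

  step 3 ⇒ step 4: BCBDAAAAAABCBDBCAAAAA ⇒ BC·BD·BC·A·AA·AA·AA·AA·AA·AA·BC·BD·BC·A·BC·BD·AA·AA·AA·AA·AA
    A ↦ AA
    B ↦ BC
    C ↦ BD
    D ↦ A

A->AA, B->BC, C->BD, D->A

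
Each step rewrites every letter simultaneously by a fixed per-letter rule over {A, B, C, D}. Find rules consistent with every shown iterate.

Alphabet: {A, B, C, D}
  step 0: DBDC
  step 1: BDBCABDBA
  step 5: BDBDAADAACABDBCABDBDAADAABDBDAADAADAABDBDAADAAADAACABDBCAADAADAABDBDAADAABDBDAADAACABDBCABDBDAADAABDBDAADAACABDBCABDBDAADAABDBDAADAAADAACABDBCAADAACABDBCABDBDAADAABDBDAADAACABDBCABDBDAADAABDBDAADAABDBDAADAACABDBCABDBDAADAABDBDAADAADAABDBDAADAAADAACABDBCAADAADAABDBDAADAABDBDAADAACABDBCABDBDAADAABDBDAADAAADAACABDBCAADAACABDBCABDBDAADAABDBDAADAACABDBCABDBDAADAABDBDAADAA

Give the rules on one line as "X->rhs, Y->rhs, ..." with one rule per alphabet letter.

A->DAA, B->CA, C->A, D->BDB

  step 0 ⇒ step 1: DBDC ⇒ BDB·CA·BDB·A
    B ↦ CA
    C ↦ A
    D ↦ BDB
    A ↦ DAA  (constrained at step 1)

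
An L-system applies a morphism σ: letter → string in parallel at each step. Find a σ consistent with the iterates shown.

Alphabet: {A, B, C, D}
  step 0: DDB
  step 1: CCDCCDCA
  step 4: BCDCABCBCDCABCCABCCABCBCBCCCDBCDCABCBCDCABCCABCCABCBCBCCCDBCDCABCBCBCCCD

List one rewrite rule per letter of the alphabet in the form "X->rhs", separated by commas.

  step 0 ⇒ step 1: DDB ⇒ CCD·CCD·CA
    B ↦ CA
    D ↦ CCD
    A ↦ D  (constrained at step 1)
    C ↦ BC  (constrained at step 1)

A->D, B->CA, C->BC, D->CCD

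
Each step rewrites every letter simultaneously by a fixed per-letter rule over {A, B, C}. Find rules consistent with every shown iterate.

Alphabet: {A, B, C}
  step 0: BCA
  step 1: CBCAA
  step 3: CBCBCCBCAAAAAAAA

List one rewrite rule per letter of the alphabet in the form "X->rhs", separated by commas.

A->AA, B->C, C->BC

  step 0 ⇒ step 1: BCA ⇒ C·BC·AA
    A ↦ AA
    B ↦ C
    C ↦ BC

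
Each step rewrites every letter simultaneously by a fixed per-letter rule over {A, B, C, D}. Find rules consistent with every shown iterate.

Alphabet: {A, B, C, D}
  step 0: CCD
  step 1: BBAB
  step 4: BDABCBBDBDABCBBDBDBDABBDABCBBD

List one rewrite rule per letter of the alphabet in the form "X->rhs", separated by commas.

A->CB, B->BD, C->B, D->AB

  step 0 ⇒ step 1: CCD ⇒ B·B·AB
    C ↦ B
    D ↦ AB
    A ↦ CB  (constrained at step 1)
    B ↦ BD  (constrained at step 1)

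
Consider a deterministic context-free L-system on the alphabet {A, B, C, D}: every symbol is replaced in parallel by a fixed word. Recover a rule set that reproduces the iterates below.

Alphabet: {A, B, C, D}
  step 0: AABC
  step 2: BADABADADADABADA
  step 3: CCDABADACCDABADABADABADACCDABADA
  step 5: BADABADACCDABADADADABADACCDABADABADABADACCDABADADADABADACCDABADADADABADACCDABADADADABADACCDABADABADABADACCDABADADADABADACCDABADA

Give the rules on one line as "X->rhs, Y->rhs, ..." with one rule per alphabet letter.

A->DA, B->CC, C->DA, D->BA

  step 2 ⇒ step 3: BADABADADADABADA ⇒ CC·DA·BA·DA·CC·DA·BA·DA·BA·DA·BA·DA·CC·DA·BA·DA
    A ↦ DA
    B ↦ CC
    D ↦ BA
    C ↦ DA  (constrained at step 0)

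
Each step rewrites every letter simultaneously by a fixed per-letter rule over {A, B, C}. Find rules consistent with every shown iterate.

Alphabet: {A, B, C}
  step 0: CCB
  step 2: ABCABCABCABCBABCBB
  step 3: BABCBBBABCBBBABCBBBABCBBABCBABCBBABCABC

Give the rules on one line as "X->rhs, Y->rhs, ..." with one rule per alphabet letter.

A->B, B->ABC, C->BB

  step 2 ⇒ step 3: ABCABCABCABCBABCBB ⇒ B·ABC·BB·B·ABC·BB·B·ABC·BB·B·ABC·BB·ABC·B·ABC·BB·ABC·ABC
    A ↦ B
    B ↦ ABC
    C ↦ BB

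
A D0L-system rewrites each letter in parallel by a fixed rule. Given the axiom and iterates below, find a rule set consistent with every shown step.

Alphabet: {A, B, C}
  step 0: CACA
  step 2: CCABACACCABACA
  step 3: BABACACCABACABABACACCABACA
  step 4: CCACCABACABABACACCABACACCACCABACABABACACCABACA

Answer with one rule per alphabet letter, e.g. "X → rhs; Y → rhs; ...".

  step 3 ⇒ step 4: BABACACCABACABABACACCABACA ⇒ C·CA·C·CA·BA·CA·BA·BA·CA·C·CA·BA·CA·C·CA·C·CA·BA·CA·BA·BA·CA·C·CA·BA·CA
    A ↦ CA
    B ↦ C
    C ↦ BA

A->CA, B->C, C->BA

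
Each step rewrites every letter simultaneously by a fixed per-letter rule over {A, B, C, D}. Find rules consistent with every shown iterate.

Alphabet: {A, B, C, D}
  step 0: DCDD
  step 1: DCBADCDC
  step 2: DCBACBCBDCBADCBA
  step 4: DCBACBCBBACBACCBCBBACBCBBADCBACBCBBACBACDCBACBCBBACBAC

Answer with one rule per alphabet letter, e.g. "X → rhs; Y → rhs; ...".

A->BCB, B->C, C->BA, D->DC

  step 1 ⇒ step 2: DCBADCDC ⇒ DC·BA·C·BCB·DC·BA·DC·BA
    A ↦ BCB
    B ↦ C
    C ↦ BA
    D ↦ DC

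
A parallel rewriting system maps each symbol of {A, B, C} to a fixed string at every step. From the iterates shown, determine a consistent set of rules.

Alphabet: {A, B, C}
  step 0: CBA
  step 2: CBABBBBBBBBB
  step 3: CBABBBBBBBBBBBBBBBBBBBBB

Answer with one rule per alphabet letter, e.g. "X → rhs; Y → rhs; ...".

A->B, B->BB, C->CBA

  step 2 ⇒ step 3: CBABBBBBBBBB ⇒ CBA·BB·B·BB·BB·BB·BB·BB·BB·BB·BB·BB
    A ↦ B
    B ↦ BB
    C ↦ CBA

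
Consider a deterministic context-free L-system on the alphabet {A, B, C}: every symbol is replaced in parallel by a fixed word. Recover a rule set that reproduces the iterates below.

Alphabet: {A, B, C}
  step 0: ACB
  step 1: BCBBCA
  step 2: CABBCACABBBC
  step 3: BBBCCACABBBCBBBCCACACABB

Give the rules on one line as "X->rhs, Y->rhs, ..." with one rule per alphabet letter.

  step 2 ⇒ step 3: CABBCACABBBC ⇒ BB·BC·CA·CA·BB·BC·BB·BC·CA·CA·CA·BB
    A ↦ BC
    B ↦ CA
    C ↦ BB

A->BC, B->CA, C->BB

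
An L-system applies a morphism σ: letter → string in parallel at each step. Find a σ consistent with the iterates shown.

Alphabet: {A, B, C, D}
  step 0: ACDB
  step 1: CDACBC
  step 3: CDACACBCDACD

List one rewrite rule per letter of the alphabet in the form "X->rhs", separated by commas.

A->CD, B->C, C->A, D->CB

  step 0 ⇒ step 1: ACDB ⇒ CD·A·CB·C
    A ↦ CD
    B ↦ C
    C ↦ A
    D ↦ CB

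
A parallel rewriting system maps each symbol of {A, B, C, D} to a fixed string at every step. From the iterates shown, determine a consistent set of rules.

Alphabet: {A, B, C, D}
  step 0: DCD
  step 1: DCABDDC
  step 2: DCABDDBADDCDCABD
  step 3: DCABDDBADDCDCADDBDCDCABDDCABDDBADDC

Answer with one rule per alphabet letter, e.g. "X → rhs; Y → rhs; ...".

A->DB, B->AD, C->ABD, D->DC

  step 2 ⇒ step 3: DCABDDBADDCDCABD ⇒ DC·ABD·DB·AD·DC·DC·AD·DB·DC·DC·ABD·DC·ABD·DB·AD·DC
    A ↦ DB
    B ↦ AD
    C ↦ ABD
    D ↦ DC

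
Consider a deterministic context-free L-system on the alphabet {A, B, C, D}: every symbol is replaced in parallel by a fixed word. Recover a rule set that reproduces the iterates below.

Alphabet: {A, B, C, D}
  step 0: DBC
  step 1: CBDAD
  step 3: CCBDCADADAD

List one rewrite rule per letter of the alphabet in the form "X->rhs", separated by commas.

A->C, B->BD, C->AD, D->C

  step 0 ⇒ step 1: DBC ⇒ C·BD·AD
    B ↦ BD
    C ↦ AD
    D ↦ C
    A ↦ C  (constrained at step 1)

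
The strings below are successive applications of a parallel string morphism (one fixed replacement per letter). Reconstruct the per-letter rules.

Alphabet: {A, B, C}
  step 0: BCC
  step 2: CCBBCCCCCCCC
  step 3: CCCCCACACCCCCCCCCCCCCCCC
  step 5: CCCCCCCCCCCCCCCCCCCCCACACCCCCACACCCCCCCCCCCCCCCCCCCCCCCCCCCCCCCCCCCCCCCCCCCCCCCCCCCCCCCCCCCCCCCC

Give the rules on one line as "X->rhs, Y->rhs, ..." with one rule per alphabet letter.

A->BB, B->CA, C->CC

  step 2 ⇒ step 3: CCBBCCCCCCCC ⇒ CC·CC·CA·CA·CC·CC·CC·CC·CC·CC·CC·CC
    B ↦ CA
    C ↦ CC
    A ↦ BB  (constrained at step 3)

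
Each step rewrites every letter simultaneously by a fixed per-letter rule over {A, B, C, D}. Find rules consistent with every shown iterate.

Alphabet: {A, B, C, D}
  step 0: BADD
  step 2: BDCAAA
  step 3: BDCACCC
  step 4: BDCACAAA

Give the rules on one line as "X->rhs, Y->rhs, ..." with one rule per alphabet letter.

A->C, B->BD, C->A, D->C

  step 3 ⇒ step 4: BDCACCC ⇒ BD·C·A·C·A·A·A
    A ↦ C
    B ↦ BD
    C ↦ A
    D ↦ C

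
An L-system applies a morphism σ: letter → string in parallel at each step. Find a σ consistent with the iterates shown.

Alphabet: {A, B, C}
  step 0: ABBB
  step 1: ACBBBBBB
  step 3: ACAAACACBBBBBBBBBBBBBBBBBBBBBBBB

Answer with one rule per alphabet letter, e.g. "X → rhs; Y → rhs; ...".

A->AC, B->BB, C->AA

  step 0 ⇒ step 1: ABBB ⇒ AC·BB·BB·BB
    A ↦ AC
    B ↦ BB
    C ↦ AA  (constrained at step 1)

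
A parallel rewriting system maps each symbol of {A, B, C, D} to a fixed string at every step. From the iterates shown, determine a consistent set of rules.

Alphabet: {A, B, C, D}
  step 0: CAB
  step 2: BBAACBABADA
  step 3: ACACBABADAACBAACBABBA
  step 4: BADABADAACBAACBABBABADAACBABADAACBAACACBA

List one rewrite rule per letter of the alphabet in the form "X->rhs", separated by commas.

  step 3 ⇒ step 4: ACACBABADAACBAACBABBA ⇒ BA·DA·BA·DA·AC·BA·AC·BA·B·BA·BA·DA·AC·BA·BA·DA·AC·BA·AC·AC·BA
    A ↦ BA
    B ↦ AC
    C ↦ DA
    D ↦ B

A->BA, B->AC, C->DA, D->B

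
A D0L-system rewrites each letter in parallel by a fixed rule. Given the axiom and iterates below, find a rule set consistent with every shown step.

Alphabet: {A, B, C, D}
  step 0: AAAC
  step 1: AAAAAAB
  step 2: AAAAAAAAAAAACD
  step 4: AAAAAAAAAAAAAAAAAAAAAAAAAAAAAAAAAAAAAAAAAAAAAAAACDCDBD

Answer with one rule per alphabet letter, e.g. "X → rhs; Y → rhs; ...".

A->AA, B->CD, C->B, D->BD

  step 1 ⇒ step 2: AAAAAAB ⇒ AA·AA·AA·AA·AA·AA·CD
    A ↦ AA
    B ↦ CD
  step 0 ⇒ step 1: AAAC ⇒ AA·AA·AA·B
    C ↦ B
    D ↦ BD  (constrained at step 2)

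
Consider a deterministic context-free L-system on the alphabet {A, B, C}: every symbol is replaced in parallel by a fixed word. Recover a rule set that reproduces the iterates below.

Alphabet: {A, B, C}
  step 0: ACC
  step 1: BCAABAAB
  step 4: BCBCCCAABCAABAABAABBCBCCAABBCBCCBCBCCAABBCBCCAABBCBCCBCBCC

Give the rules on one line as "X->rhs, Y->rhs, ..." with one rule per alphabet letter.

A->BC, B->C, C->AAB

  step 0 ⇒ step 1: ACC ⇒ BC·AAB·AAB
    A ↦ BC
    C ↦ AAB
    B ↦ C  (constrained at step 1)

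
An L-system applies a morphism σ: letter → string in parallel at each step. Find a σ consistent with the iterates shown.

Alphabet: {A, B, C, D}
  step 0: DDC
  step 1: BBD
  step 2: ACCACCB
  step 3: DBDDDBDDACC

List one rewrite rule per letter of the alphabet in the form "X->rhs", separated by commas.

A->DB, B->ACC, C->D, D->B

  step 2 ⇒ step 3: ACCACCB ⇒ DB·D·D·DB·D·D·ACC
    A ↦ DB
    B ↦ ACC
    C ↦ D
  step 0 ⇒ step 1: DDC ⇒ B·B·D
    D ↦ B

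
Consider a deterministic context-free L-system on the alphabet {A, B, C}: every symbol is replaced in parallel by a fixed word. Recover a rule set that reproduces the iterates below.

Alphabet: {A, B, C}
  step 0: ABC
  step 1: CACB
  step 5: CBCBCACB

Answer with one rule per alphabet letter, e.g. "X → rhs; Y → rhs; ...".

A->CA, B->C, C->B

  step 0 ⇒ step 1: ABC ⇒ CA·C·B
    A ↦ CA
    B ↦ C
    C ↦ B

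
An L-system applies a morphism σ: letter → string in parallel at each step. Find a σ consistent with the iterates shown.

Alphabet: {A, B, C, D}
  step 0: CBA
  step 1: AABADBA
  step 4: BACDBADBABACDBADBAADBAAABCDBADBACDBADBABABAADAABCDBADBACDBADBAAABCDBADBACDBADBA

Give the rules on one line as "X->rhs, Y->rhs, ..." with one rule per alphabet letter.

  step 0 ⇒ step 1: CBA ⇒ AAB·AD·BA
    A ↦ BA
    B ↦ AD
    C ↦ AAB
    D ↦ CDB  (constrained at step 1)

A->BA, B->AD, C->AAB, D->CDB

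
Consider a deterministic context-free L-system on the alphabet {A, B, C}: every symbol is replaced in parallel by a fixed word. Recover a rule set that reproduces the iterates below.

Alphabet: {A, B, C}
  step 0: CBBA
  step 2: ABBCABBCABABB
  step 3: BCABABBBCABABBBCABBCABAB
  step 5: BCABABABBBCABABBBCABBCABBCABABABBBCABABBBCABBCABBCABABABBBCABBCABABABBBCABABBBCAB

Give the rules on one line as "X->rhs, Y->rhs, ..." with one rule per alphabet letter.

  step 2 ⇒ step 3: ABBCABBCABABB ⇒ BC·AB·AB·B·BC·AB·AB·B·BC·AB·BC·AB·AB
    A ↦ BC
    B ↦ AB
    C ↦ B

A->BC, B->AB, C->B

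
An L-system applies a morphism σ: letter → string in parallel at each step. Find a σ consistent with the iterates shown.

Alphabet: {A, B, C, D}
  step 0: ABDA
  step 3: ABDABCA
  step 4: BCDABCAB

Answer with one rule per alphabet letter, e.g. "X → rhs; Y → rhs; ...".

  step 3 ⇒ step 4: ABDABCA ⇒ B·C·DA·B·C·A·B
    A ↦ B
    B ↦ C
    C ↦ A
    D ↦ DA

A->B, B->C, C->A, D->DA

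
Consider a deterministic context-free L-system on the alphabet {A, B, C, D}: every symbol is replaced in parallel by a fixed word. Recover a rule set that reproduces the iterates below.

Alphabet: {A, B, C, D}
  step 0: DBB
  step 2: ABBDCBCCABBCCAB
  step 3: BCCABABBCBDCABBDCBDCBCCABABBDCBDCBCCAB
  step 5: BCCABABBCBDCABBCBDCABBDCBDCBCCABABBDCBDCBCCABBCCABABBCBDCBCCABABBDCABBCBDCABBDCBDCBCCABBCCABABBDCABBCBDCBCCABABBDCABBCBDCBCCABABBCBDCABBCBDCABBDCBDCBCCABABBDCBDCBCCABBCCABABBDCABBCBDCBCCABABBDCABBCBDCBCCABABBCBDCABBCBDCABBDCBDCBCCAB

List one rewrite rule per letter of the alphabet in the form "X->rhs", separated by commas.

  step 2 ⇒ step 3: ABBDCBCCABBCCAB ⇒ BCC·AB·AB·BC·BDC·AB·BDC·BDC·BCC·AB·AB·BDC·BDC·BCC·AB
    A ↦ BCC
    B ↦ AB
    C ↦ BDC
    D ↦ BC

A->BCC, B->AB, C->BDC, D->BC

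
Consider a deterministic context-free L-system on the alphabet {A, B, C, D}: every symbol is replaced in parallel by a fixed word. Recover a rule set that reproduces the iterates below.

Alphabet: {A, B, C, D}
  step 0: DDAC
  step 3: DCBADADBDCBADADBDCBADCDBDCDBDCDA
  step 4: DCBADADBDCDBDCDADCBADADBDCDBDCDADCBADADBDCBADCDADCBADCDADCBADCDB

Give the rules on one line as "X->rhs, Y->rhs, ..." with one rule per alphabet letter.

A->DB, B->DA, C->BA, D->DC

  step 3 ⇒ step 4: DCBADADBDCBADADBDCBADCDBDCDBDCDA ⇒ DC·BA·DA·DB·DC·DB·DC·DA·DC·BA·DA·DB·DC·DB·DC·DA·DC·BA·DA·DB·DC·BA·DC·DA·DC·BA·DC·DA·DC·BA·DC·DB
    A ↦ DB
    B ↦ DA
    C ↦ BA
    D ↦ DC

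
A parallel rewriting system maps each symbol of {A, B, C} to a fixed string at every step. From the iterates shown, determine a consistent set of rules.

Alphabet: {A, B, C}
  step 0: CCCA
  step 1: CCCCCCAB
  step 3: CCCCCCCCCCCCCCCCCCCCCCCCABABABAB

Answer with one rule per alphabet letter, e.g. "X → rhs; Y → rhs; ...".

  step 0 ⇒ step 1: CCCA ⇒ CC·CC·CC·AB
    A ↦ AB
    C ↦ CC
    B ↦ AB  (constrained at step 1)

A->AB, B->AB, C->CC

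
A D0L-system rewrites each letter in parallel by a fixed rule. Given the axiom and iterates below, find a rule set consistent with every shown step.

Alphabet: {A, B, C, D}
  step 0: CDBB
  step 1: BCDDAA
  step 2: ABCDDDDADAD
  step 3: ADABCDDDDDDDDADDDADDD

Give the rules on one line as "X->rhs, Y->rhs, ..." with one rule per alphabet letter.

  step 2 ⇒ step 3: ABCDDDDADAD ⇒ AD·A·BC·DD·DD·DD·DD·AD·DD·AD·DD
    A ↦ AD
    B ↦ A
    C ↦ BC
    D ↦ DD

A->AD, B->A, C->BC, D->DD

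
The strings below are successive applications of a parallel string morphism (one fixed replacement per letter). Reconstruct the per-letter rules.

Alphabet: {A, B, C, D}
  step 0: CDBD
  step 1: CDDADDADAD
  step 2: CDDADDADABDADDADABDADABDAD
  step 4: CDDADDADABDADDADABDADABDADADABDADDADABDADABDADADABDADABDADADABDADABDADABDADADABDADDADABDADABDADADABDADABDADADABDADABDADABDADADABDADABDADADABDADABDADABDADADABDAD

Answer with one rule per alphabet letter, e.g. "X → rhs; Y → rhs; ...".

  step 1 ⇒ step 2: CDDADDADAD ⇒ CD·DAD·DAD·AB·DAD·DAD·AB·DAD·AB·DAD
    A ↦ AB
    C ↦ CD
    D ↦ DAD
  step 0 ⇒ step 1: CDBD ⇒ CD·DAD·DA·DAD
    B ↦ DA

A->AB, B->DA, C->CD, D->DAD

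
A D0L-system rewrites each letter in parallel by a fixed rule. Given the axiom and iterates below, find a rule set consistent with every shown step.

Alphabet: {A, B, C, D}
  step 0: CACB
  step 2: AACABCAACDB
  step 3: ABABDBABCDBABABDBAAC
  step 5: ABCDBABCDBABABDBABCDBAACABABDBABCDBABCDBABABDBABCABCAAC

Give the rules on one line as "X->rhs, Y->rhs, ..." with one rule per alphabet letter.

A->AB, B->C, C->DB, D->AA

  step 2 ⇒ step 3: AACABCAACDB ⇒ AB·AB·DB·AB·C·DB·AB·AB·DB·AA·C
    A ↦ AB
    B ↦ C
    C ↦ DB
    D ↦ AA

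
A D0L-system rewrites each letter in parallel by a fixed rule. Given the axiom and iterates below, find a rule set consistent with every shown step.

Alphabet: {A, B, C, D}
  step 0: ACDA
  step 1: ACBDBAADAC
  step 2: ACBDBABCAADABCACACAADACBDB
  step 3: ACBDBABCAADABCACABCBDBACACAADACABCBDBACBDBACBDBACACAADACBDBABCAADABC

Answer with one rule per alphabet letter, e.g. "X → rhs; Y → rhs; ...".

A->AC, B->ABC, C->BDB, D->AAD

  step 2 ⇒ step 3: ACBDBABCAADABCACACAADACBDB ⇒ AC·BDB·ABC·AAD·ABC·AC·ABC·BDB·AC·AC·AAD·AC·ABC·BDB·AC·BDB·AC·BDB·AC·AC·AAD·AC·BDB·ABC·AAD·ABC
    A ↦ AC
    B ↦ ABC
    C ↦ BDB
    D ↦ AAD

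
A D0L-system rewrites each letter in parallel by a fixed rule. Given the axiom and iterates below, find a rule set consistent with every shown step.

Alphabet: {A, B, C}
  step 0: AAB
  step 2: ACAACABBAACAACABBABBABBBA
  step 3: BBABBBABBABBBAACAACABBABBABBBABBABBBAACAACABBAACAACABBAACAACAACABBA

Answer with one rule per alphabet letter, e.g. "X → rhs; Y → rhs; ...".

A->BBA, B->ACA, C->B

  step 2 ⇒ step 3: ACAACABBAACAACABBABBABBBA ⇒ BBA·B·BBA·BBA·B·BBA·ACA·ACA·BBA·BBA·B·BBA·BBA·B·BBA·ACA·ACA·BBA·ACA·ACA·BBA·ACA·ACA·ACA·BBA
    A ↦ BBA
    B ↦ ACA
    C ↦ B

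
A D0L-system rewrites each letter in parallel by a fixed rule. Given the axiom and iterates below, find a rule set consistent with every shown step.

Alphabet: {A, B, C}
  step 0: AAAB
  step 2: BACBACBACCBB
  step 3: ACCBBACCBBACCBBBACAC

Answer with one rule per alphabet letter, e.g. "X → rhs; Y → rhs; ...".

  step 2 ⇒ step 3: BACBACBACCBB ⇒ AC·CB·B·AC·CB·B·AC·CB·B·B·AC·AC
    A ↦ CB
    B ↦ AC
    C ↦ B

A->CB, B->AC, C->B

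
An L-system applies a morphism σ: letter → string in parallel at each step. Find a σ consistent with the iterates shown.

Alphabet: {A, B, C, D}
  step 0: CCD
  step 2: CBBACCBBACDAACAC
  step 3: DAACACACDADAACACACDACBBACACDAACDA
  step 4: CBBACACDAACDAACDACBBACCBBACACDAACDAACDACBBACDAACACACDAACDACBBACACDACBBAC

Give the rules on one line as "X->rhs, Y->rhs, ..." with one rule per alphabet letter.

  step 3 ⇒ step 4: DAACACACDADAACACACDACBBACACDAACDA ⇒ CBB·AC·AC·DA·AC·DA·AC·DA·CBB·AC·CBB·AC·AC·DA·AC·DA·AC·DA·CBB·AC·DA·AC·AC·AC·DA·AC·DA·CBB·AC·AC·DA·CBB·AC
    A ↦ AC
    B ↦ AC
    C ↦ DA
    D ↦ CBB

A->AC, B->AC, C->DA, D->CBB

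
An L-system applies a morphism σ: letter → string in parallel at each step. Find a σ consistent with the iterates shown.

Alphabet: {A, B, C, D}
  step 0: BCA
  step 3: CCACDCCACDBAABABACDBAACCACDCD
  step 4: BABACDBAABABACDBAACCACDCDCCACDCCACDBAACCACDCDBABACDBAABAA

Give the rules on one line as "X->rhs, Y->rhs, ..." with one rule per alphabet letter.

A->CD, B->CCA, C->BA, D->A

  step 3 ⇒ step 4: CCACDCCACDBAABABACDBAACCACDCD ⇒ BA·BA·CD·BA·A·BA·BA·CD·BA·A·CCA·CD·CD·CCA·CD·CCA·CD·BA·A·CCA·CD·CD·BA·BA·CD·BA·A·BA·A
    A ↦ CD
    B ↦ CCA
    C ↦ BA
    D ↦ A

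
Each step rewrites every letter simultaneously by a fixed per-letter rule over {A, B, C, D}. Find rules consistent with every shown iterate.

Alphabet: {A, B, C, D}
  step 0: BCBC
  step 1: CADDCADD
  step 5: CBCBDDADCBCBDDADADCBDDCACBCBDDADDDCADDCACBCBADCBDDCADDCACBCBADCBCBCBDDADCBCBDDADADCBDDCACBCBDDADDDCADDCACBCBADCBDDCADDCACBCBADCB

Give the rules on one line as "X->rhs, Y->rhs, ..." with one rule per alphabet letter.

  step 0 ⇒ step 1: BCBC ⇒ CA·DD·CA·DD
    B ↦ CA
    C ↦ DD
    A ↦ AD  (constrained at step 1)
    D ↦ CB  (constrained at step 1)

A->AD, B->CA, C->DD, D->CB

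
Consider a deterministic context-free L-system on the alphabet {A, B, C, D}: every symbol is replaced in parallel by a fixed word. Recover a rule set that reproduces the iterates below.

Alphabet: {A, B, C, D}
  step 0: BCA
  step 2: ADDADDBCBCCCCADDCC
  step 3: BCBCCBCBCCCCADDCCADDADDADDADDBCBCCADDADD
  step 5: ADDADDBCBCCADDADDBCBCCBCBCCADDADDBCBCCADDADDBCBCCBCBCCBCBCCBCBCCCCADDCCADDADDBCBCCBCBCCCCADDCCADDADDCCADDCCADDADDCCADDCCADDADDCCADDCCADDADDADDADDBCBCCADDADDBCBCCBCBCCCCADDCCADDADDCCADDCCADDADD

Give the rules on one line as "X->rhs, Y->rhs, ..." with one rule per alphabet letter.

A->BCB, B->CC, C->ADD, D->C

  step 2 ⇒ step 3: ADDADDBCBCCCCADDCC ⇒ BCB·C·C·BCB·C·C·CC·ADD·CC·ADD·ADD·ADD·ADD·BCB·C·C·ADD·ADD
    A ↦ BCB
    B ↦ CC
    C ↦ ADD
    D ↦ C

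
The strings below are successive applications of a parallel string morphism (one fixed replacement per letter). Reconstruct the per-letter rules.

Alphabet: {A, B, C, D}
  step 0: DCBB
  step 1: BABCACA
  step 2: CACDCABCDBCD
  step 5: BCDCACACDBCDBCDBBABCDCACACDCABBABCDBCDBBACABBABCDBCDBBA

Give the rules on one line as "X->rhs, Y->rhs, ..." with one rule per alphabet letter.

A->CD, B->CA, C->B, D->BA

  step 1 ⇒ step 2: BABCACA ⇒ CA·CD·CA·B·CD·B·CD
    A ↦ CD
    B ↦ CA
    C ↦ B
  step 0 ⇒ step 1: DCBB ⇒ BA·B·CA·CA
    D ↦ BA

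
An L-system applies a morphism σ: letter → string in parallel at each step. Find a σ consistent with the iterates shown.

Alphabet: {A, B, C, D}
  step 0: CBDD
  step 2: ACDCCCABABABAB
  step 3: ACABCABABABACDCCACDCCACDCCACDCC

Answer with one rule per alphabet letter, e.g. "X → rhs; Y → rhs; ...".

  step 2 ⇒ step 3: ACDCCCABABABAB ⇒ AC·AB·C·AB·AB·AB·AC·DCC·AC·DCC·AC·DCC·AC·DCC
    A ↦ AC
    B ↦ DCC
    C ↦ AB
    D ↦ C

A->AC, B->DCC, C->AB, D->C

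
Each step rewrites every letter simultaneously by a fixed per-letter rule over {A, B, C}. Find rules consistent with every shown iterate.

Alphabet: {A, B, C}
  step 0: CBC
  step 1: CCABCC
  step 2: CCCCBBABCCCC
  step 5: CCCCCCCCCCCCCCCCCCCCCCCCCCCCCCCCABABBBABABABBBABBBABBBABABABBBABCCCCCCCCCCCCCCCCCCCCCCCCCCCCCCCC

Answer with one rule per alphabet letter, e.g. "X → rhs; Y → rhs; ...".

  step 1 ⇒ step 2: CCABCC ⇒ CC·CC·BB·AB·CC·CC
    A ↦ BB
    B ↦ AB
    C ↦ CC

A->BB, B->AB, C->CC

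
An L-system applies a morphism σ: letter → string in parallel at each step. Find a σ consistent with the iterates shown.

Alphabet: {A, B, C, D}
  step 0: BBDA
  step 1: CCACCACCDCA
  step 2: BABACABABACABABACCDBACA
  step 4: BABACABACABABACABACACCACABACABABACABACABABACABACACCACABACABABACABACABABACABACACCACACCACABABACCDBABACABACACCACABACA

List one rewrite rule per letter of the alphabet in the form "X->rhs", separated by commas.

  step 1 ⇒ step 2: CCACCACCDCA ⇒ BA·BA·CA·BA·BA·CA·BA·BA·CCD·BA·CA
    A ↦ CA
    C ↦ BA
    D ↦ CCD
  step 0 ⇒ step 1: BBDA ⇒ CCA·CCA·CCD·CA
    B ↦ CCA

A->CA, B->CCA, C->BA, D->CCD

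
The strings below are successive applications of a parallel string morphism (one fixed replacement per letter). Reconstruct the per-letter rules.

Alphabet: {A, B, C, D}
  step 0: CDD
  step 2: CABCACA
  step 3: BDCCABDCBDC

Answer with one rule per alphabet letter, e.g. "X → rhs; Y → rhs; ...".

A->C, B->CA, C->BD, D->B

  step 2 ⇒ step 3: CABCACA ⇒ BD·C·CA·BD·C·BD·C
    A ↦ C
    B ↦ CA
    C ↦ BD
    D ↦ B  (constrained at step 0)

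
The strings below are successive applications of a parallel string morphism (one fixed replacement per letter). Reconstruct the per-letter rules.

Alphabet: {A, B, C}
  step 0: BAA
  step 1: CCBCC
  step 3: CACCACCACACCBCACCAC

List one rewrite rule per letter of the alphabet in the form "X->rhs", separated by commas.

  step 0 ⇒ step 1: BAA ⇒ CCB·C·C
    A ↦ C
    B ↦ CCB
    C ↦ CA  (constrained at step 1)

A->C, B->CCB, C->CA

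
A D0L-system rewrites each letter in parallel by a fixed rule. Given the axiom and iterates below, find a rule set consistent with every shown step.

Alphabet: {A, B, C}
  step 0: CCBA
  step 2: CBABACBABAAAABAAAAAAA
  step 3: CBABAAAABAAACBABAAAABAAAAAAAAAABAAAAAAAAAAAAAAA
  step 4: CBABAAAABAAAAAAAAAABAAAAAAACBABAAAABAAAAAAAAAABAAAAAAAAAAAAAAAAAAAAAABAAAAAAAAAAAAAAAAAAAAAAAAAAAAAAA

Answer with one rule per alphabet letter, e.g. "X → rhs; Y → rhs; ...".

A->AA, B->ABA, C->CB

  step 3 ⇒ step 4: CBABAAAABAAACBABAAAABAAAAAAAAAABAAAAAAAAAAAAAAA ⇒ CB·ABA·AA·ABA·AA·AA·AA·AA·ABA·AA·AA·AA·CB·ABA·AA·ABA·AA·AA·AA·AA·ABA·AA·AA·AA·AA·AA·AA·AA·AA·AA·AA·ABA·AA·AA·AA·AA·AA·AA·AA·AA·AA·AA·AA·AA·AA·AA·AA
    A ↦ AA
    B ↦ ABA
    C ↦ CB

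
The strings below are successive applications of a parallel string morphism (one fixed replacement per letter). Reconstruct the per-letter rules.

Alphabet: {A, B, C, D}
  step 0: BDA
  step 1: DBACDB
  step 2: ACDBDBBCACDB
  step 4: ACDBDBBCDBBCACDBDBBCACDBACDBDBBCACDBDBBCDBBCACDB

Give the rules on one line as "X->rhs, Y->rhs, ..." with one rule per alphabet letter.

  step 1 ⇒ step 2: DBACDB ⇒ AC·DB·DB·BC·AC·DB
    A ↦ DB
    B ↦ DB
    C ↦ BC
    D ↦ AC

A->DB, B->DB, C->BC, D->AC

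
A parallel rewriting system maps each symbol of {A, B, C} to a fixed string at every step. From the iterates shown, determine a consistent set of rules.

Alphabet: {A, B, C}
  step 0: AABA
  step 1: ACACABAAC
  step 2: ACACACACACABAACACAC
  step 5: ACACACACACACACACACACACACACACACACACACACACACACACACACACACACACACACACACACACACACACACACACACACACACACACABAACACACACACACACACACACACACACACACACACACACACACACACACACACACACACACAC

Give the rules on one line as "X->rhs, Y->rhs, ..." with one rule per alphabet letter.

  step 1 ⇒ step 2: ACACABAAC ⇒ AC·AC·AC·AC·AC·ABA·AC·AC·AC
    A ↦ AC
    B ↦ ABA
    C ↦ AC

A->AC, B->ABA, C->AC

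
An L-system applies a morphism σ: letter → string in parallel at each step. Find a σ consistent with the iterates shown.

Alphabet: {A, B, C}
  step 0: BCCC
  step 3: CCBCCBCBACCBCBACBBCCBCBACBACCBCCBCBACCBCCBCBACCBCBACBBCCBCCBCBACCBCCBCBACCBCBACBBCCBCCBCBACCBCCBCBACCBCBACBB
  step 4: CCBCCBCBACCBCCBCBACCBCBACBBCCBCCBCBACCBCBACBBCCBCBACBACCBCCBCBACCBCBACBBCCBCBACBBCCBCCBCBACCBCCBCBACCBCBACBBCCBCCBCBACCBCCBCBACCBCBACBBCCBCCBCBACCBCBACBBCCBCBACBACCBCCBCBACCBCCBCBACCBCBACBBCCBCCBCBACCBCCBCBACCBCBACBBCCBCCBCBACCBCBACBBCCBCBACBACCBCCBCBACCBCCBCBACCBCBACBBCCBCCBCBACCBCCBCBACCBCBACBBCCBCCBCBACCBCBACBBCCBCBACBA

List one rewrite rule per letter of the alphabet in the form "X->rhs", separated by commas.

A->CBB, B->CBA, C->CCB

  step 3 ⇒ step 4: CCBCCBCBACCBCBACBBCCBCBACBACCBCCBCBACCBCCBCBACCBCBACBBCCBCCBCBACCBCCBCBACCBCBACBBCCBCCBCBACCBCCBCBACCBCBACBB ⇒ CCB·CCB·CBA·CCB·CCB·CBA·CCB·CBA·CBB·CCB·CCB·CBA·CCB·CBA·CBB·CCB·CBA·CBA·CCB·CCB·CBA·CCB·CBA·CBB·CCB·CBA·CBB·CCB·CCB·CBA·CCB·CCB·CBA·CCB·CBA·CBB·CCB·CCB·CBA·CCB·CCB·CBA·CCB·CBA·CBB·CCB·CCB·CBA·CCB·CBA·CBB·CCB·CBA·CBA·CCB·CCB·CBA·CCB·CCB·CBA·CCB·CBA·CBB·CCB·CCB·CBA·CCB·CCB·CBA·CCB·CBA·CBB·CCB·CCB·CBA·CCB·CBA·CBB·CCB·CBA·CBA·CCB·CCB·CBA·CCB·CCB·CBA·CCB·CBA·CBB·CCB·CCB·CBA·CCB·CCB·CBA·CCB·CBA·CBB·CCB·CCB·CBA·CCB·CBA·CBB·CCB·CBA·CBA
    A ↦ CBB
    B ↦ CBA
    C ↦ CCB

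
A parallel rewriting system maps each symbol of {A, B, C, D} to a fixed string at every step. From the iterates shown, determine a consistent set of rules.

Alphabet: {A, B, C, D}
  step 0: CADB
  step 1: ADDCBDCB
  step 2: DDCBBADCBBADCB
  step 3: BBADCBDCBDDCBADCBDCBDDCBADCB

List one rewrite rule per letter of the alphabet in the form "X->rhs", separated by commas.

A->DDC, B->DCB, C->A, D->B

  step 2 ⇒ step 3: DDCBBADCBBADCB ⇒ B·B·A·DCB·DCB·DDC·B·A·DCB·DCB·DDC·B·A·DCB
    A ↦ DDC
    B ↦ DCB
    C ↦ A
    D ↦ B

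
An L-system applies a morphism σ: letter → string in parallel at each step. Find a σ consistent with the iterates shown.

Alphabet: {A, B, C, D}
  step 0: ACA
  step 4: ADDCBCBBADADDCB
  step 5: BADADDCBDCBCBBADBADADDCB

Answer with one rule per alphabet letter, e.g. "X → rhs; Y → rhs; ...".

A->B, B->CB, C->D, D->AD

  step 4 ⇒ step 5: ADDCBCBBADADDCB ⇒ B·AD·AD·D·CB·D·CB·CB·B·AD·B·AD·AD·D·CB
    A ↦ B
    B ↦ CB
    C ↦ D
    D ↦ AD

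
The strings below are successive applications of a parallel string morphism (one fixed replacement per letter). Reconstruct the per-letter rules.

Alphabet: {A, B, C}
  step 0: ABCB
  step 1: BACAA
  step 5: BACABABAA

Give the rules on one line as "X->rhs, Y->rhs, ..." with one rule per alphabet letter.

A->B, B->A, C->CA

  step 0 ⇒ step 1: ABCB ⇒ B·A·CA·A
    A ↦ B
    B ↦ A
    C ↦ CA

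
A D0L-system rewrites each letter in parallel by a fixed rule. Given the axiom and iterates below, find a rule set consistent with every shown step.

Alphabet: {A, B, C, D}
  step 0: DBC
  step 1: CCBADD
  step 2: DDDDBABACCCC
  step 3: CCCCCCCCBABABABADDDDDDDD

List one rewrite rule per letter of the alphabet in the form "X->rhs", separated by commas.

  step 2 ⇒ step 3: DDDDBABACCCC ⇒ CC·CC·CC·CC·BA·BA·BA·BA·DD·DD·DD·DD
    A ↦ BA
    B ↦ BA
    C ↦ DD
    D ↦ CC

A->BA, B->BA, C->DD, D->CC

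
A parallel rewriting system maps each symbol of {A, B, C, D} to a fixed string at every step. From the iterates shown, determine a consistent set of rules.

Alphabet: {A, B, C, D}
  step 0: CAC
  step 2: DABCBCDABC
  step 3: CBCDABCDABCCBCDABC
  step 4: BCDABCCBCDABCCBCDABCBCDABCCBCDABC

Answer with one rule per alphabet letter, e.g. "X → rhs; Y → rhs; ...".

A->C, B->DA, C->BC, D->CB

  step 3 ⇒ step 4: CBCDABCDABCCBCDABC ⇒ BC·DA·BC·CB·C·DA·BC·CB·C·DA·BC·BC·DA·BC·CB·C·DA·BC
    A ↦ C
    B ↦ DA
    C ↦ BC
    D ↦ CB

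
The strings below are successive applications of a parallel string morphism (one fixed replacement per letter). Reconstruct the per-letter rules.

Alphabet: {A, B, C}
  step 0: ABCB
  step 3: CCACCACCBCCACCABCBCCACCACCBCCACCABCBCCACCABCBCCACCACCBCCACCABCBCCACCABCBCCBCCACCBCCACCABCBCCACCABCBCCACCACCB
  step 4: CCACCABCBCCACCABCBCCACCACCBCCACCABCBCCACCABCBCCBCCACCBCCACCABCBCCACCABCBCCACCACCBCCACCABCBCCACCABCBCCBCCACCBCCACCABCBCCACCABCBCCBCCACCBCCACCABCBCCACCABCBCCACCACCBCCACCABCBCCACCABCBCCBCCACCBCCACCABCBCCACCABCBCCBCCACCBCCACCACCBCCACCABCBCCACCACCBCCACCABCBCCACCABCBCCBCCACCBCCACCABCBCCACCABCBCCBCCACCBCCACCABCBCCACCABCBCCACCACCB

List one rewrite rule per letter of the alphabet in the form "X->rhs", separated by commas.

  step 3 ⇒ step 4: CCACCACCBCCACCABCBCCACCACCBCCACCABCBCCACCABCBCCACCACCBCCACCABCBCCACCABCBCCBCCACCBCCACCABCBCCACCABCBCCACCACCB ⇒ CCA·CCA·BCB·CCA·CCA·BCB·CCA·CCA·CCB·CCA·CCA·BCB·CCA·CCA·BCB·CCB·CCA·CCB·CCA·CCA·BCB·CCA·CCA·BCB·CCA·CCA·CCB·CCA·CCA·BCB·CCA·CCA·BCB·CCB·CCA·CCB·CCA·CCA·BCB·CCA·CCA·BCB·CCB·CCA·CCB·CCA·CCA·BCB·CCA·CCA·BCB·CCA·CCA·CCB·CCA·CCA·BCB·CCA·CCA·BCB·CCB·CCA·CCB·CCA·CCA·BCB·CCA·CCA·BCB·CCB·CCA·CCB·CCA·CCA·CCB·CCA·CCA·BCB·CCA·CCA·CCB·CCA·CCA·BCB·CCA·CCA·BCB·CCB·CCA·CCB·CCA·CCA·BCB·CCA·CCA·BCB·CCB·CCA·CCB·CCA·CCA·BCB·CCA·CCA·BCB·CCA·CCA·CCB
    A ↦ BCB
    B ↦ CCB
    C ↦ CCA

A->BCB, B->CCB, C->CCA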